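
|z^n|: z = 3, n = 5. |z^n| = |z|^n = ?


|z| = sqrt(9+0) = sqrt(9) = 3
|z^5| = |z|^5 = 3^5 = 243

|z^5| = 243


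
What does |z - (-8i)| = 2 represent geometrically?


|z - z0| = r is a circle with center z0 and radius r.
Center = (0, -8), radius = 2

Circle with center (0, -8) and radius 2


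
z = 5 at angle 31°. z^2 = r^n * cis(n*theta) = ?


r^2 = 5^2 = 25
n*theta = 2*31° = 62° = 62° (mod 360)
a = 25*cos(62°) = 11.7368
b = 25*sin(62°) = 22.0737

25 cis(62°) = 11.7368 + 22.0737i


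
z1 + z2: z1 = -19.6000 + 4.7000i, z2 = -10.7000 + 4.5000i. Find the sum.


Real: -19.6 - 10.7 = -30.3
Imag: 4.7 + 4.5 = 9.2

-30.3000 + 9.2000i


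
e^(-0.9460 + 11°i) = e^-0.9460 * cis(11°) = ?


e^-0.9460 = 0.3883
cos(11°) = 0.9816
sin(11°) = 0.1908
Real = 0.3883*0.9816 = 0.3812
Imag = 0.3883*0.1908 = 0.0741

0.3812 + 0.0741i


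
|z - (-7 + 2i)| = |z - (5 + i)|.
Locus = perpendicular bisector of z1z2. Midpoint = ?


Equal distances means the locus is the perpendicular bisector of z1 and z2.
Midpoint = ((-7+5)/2, (2+1)/2) = (-1.0000, 1.5000)

Perpendicular bisector through (-1.0000, 1.5000)


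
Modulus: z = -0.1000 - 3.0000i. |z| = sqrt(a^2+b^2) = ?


|z| = sqrt((-0.1)^2 + (-3)^2) = sqrt(0.01 + 9) = sqrt(9.01) = 3.0017

|z| = 3.0017


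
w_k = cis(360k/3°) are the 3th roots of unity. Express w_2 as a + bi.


Angle = 360*2/3 = 240°
a = cos(240°) = -0.5000
b = sin(240°) = -0.8660

-0.5000 - 0.8660i


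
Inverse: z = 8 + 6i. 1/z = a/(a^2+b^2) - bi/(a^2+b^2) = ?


|z|^2 = 64+36 = 100
1/z = (8 - 6i)/100

1/z = 0.0800 - 0.0600i


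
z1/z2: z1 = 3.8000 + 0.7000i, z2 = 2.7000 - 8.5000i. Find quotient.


Conjugate of z2 = 2.7000 + 8.5000i
Numerator: (3.8000 + 0.7000i)(2.7000 + 8.5000i) = 4.3100 + 34.1900i
Denominator: 2.7^2 + (-8.5)^2 = 79.54
Result = (4.3100 + 34.1900i)/79.54

0.0542 + 0.4298i


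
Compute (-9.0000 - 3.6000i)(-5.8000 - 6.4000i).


Real = -9*(-5.8) - (-3.6)*(-6.4) = 52.2 - 23.04 = 29.16
Imag = -9*(-6.4) - (5.8)*(-3.6) = 57.6 + 20.88 = 78.48

29.1600 + 78.4800i


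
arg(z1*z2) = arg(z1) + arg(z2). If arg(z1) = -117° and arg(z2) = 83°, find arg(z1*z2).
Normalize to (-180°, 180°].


arg(z1*z2) = -117° + 83° = -34°
Normalized to (-180°, 180°]: -34°

-34°


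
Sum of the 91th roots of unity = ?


The sum of all 91th roots of unity is 0.
Geometric series: (1 - w^91)/(1 - w) = (1-1)/(1-w) = 0 since w^91 = 1, w ≠ 1.
Alternatively: coefficient of z^90 in z^91 - 1 is 0.

0


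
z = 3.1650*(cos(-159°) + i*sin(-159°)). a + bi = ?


a = 3.1650*cos(-159°) = 3.1650*(-0.9336) = -2.9548
b = 3.1650*sin(-159°) = 3.1650*(-0.35837) = -1.1342

-2.9548 - 1.1342i


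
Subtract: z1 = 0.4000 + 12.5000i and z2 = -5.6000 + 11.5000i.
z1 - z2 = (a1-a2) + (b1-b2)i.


Real: 0.4 + 5.6 = 6
Imag: 12.5 - 11.5 = 1

6.0000 + i


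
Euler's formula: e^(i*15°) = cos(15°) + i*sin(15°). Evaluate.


cos(15°) = 0.9659
sin(15°) = 0.2588

e^(i*15°) = 0.9659 + 0.2588i


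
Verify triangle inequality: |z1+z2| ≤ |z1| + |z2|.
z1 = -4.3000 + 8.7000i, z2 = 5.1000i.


|z1| = sqrt((-4.3)^2 + 8.7^2) = sqrt(94.18) = 9.7046
|z2| = sqrt(0^2 + 5.1^2) = sqrt(26.01) = 5.1000
z1+z2 = -4.3000 + 13.8000i
|z1+z2| = sqrt(208.93) = 14.4544
|z1|+|z2| = 9.7046 + 5.1000 = 14.8046

|z1+z2| = 14.4544 ≤ |z1|+|z2| = 14.8046 (verified)


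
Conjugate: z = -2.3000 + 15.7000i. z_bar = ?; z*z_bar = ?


z_bar = -2.3000 - 15.7000i
z*z_bar = (-2.3)^2 + 15.7^2 = 5.29 + 246.49 = 251.78

z_bar = -2.3000 - 15.7000i, z*z_bar = 251.78


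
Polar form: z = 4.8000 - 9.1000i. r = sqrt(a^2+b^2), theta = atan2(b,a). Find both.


r = sqrt(23.04+82.81) = sqrt(105.85) = 10.2883
theta = atan2(-9.1, 4.8) = -62.1896 degrees

r = 10.2883, theta = -62.1896 degrees


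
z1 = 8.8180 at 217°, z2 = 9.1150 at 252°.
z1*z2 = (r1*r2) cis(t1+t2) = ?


r = 8.8180 * 9.1150 = 80.3761
theta = 217° + 252° = 469° = 109° (mod 360)

80.3761 cis(109°)


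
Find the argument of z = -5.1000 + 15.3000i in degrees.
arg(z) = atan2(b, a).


Re = -5.1, Im = 15.3
arg = atan2(15.3, -5.1) = 108.4349 degrees

arg(z) = 108.4349 degrees


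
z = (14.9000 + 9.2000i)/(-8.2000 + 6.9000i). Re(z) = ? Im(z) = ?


Multiply by conjugate: (14.9000 + 9.2000i)(-8.2000 - 6.9000i) / ((-8.2)^2 + 6.9^2)
Numerator real = 14.9*(-8.2) + 9.2*6.9 = -58.7
Numerator imag = 9.2*(-8.2) - 14.9*6.9 = -178.25
Denominator = 114.85
Re(z) = -58.7/114.85 = -0.5111
Im(z) = -178.25/114.85 = -1.5520

Re(z) = -0.5111, Im(z) = -1.5520


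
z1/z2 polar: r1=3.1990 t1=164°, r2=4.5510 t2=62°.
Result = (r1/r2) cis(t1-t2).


r = 3.1990 / 4.5510 = 0.7029
theta = 164° - 62° = 102° = 102° (mod 360)

0.7029 cis(102°)


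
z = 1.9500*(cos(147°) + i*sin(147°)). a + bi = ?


a = 1.9500*cos(147°) = 1.9500*(-0.83867) = -1.6354
b = 1.9500*sin(147°) = 1.9500*0.5446 = 1.0620

-1.6354 + 1.0620i


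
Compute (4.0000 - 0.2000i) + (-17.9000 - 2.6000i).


Real: 4 - 17.9 = -13.9
Imag: -0.2 - 2.6 = -2.8

-13.9000 - 2.8000i


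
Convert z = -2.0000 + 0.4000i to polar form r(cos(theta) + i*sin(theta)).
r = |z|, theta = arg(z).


r = sqrt(4+0.16) = sqrt(4.16) = 2.0396
theta = atan2(0.4, -2) = 168.6901 degrees

r = 2.0396, theta = 168.6901 degrees


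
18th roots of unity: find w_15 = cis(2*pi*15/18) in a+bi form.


Angle = 360*15/18 = 300°
a = cos(300°) = 0.5000
b = sin(300°) = -0.8660

0.5000 - 0.8660i


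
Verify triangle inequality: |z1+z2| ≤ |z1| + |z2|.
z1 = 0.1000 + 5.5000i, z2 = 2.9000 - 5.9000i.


|z1| = sqrt(0.1^2 + 5.5^2) = sqrt(30.26) = 5.5009
|z2| = sqrt(2.9^2 + (-5.9)^2) = sqrt(43.22) = 6.5742
z1+z2 = 3.0000 - 0.4000i
|z1+z2| = sqrt(9.16) = 3.0265
|z1|+|z2| = 5.5009 + 6.5742 = 12.0751

|z1+z2| = 3.0265 ≤ |z1|+|z2| = 12.0751 (verified)


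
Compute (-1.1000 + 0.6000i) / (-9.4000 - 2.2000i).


Conjugate of z2 = -9.4000 + 2.2000i
Numerator: (-1.1000 + 0.6000i)(-9.4000 + 2.2000i) = 9.0200 - 8.0600i
Denominator: (-9.4)^2 + (-2.2)^2 = 93.2
Result = (9.0200 - 8.0600i)/93.2

0.0968 - 0.0865i


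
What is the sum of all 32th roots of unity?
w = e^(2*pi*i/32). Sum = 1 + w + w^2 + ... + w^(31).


The sum of all 32th roots of unity is 0.
Geometric series: (1 - w^32)/(1 - w) = (1-1)/(1-w) = 0 since w^32 = 1, w ≠ 1.
Alternatively: coefficient of z^31 in z^32 - 1 is 0.

0


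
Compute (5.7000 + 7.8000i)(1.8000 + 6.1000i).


Real = 5.7*1.8 - 7.8*6.1 = 10.26 - 47.58 = -37.32
Imag = 5.7*6.1 + 1.8*7.8 = 34.77 + 14.04 = 48.81

-37.3200 + 48.8100i


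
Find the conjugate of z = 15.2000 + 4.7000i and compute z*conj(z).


z_bar = 15.2000 - 4.7000i
z*z_bar = 15.2^2 + 4.7^2 = 231.04 + 22.09 = 253.13

z_bar = 15.2000 - 4.7000i, z*z_bar = 253.13


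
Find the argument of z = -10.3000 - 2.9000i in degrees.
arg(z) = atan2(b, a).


Re = -10.3, Im = -2.9
arg = atan2(-2.9, -10.3) = -164.2753 degrees

arg(z) = -164.2753 degrees


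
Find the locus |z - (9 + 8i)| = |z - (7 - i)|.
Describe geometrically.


Equal distances means the locus is the perpendicular bisector of z1 and z2.
Midpoint = ((9+7)/2, (8+(-1))/2) = (8.0000, 3.5000)

Perpendicular bisector through (8.0000, 3.5000)


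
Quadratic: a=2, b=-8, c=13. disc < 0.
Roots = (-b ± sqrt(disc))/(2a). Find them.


disc = (-8)^2 - 4*2*13 = 64 - 104 = -40
sqrt(|disc|) = sqrt(40) = 6.3246
Real part = 8/(2*2) = 2.0000
Imag part = 6.3246/(2*2) = 1.5811

2.0000 ± 1.5811i


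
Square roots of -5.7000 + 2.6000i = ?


|z| = sqrt(32.49+6.76) = 6.2650
sqrt((|z|+a)/2) = sqrt((6.2650+(-5.7))/2) = sqrt(0.2825) = 0.5315
sqrt((|z|-a)/2) = sqrt((6.2650-(-5.7))/2) = sqrt(5.9825) = 2.4459

±(0.5315 + 2.4459i) i.e. 0.5315 + 2.4459i and -0.5315 - 2.4459i


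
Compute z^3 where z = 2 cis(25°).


r^3 = 2^3 = 8
n*theta = 3*25° = 75° = 75° (mod 360)
a = 8*cos(75°) = 2.0706
b = 8*sin(75°) = 7.7274

8 cis(75°) = 2.0706 + 7.7274i


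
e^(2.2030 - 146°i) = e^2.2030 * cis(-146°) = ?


e^2.2030 = 9.0521
cos(-146°) = -0.82904
sin(-146°) = -0.5592
Real = 9.0521*(-0.82904) = -7.5046
Imag = 9.0521*(-0.5592) = -5.0619

-7.5046 - 5.0619i


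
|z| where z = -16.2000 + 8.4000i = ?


|z| = sqrt((-16.2)^2 + 8.4^2) = sqrt(262.44 + 70.56) = sqrt(333) = 18.2483

|z| = 18.2483


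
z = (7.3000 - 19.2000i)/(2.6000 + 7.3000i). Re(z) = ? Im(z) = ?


Multiply by conjugate: (7.3000 - 19.2000i)(2.6000 - 7.3000i) / (2.6^2 + 7.3^2)
Numerator real = 7.3*2.6 - (19.2)*7.3 = -121.18
Numerator imag = -19.2*2.6 - 7.3*7.3 = -103.21
Denominator = 60.05
Re(z) = -121.18/60.05 = -2.0180
Im(z) = -103.21/60.05 = -1.7187

Re(z) = -2.0180, Im(z) = -1.7187


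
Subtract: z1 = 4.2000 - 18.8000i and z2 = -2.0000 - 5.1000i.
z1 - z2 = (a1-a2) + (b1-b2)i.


Real: 4.2 + 2 = 6.2
Imag: -18.8 + 5.1 = -13.7

6.2000 - 13.7000i


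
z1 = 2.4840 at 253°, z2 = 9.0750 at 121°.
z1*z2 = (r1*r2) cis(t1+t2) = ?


r = 2.4840 * 9.0750 = 22.5423
theta = 253° + 121° = 374° = 14° (mod 360)

22.5423 cis(14°)


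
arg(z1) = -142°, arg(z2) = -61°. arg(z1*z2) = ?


arg(z1*z2) = -142° - 61° = -203°
Normalized to (-180°, 180°]: 157°

157°


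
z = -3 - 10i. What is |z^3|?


|z| = sqrt(9+100) = sqrt(109) = 10.4403
|z^3| = |z|^3 = (sqrt(109))^3 = 109*sqrt(109)

|z^3| = 109*sqrt(109) ≈ 1137.9934


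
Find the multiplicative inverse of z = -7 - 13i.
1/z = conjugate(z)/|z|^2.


|z|^2 = 49+169 = 218
1/z = (-7 + 13i)/218

1/z = -0.0321 + 0.0596i


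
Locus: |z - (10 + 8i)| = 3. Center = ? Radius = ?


|z - z0| = r is a circle with center z0 and radius r.
Center = (10, 8), radius = 3

Circle with center (10, 8) and radius 3


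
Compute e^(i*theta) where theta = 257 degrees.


cos(257°) = -0.2250
sin(257°) = -0.9744

e^(i*257°) = -0.2250 - 0.9744i


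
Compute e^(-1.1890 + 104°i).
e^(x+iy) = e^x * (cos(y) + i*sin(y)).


e^-1.1890 = 0.3045
cos(104°) = -0.2419
sin(104°) = 0.9703
Real = 0.3045*(-0.2419) = -0.0737
Imag = 0.3045*0.9703 = 0.2955

-0.0737 + 0.2955i


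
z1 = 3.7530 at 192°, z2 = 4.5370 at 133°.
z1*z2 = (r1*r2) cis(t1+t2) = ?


r = 3.7530 * 4.5370 = 17.0274
theta = 192° + 133° = 325° = 325° (mod 360)

17.0274 cis(325°)


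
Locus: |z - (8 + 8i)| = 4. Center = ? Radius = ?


|z - z0| = r is a circle with center z0 and radius r.
Center = (8, 8), radius = 4

Circle with center (8, 8) and radius 4


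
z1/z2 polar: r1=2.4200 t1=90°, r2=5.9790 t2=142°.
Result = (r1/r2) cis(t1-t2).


r = 2.4200 / 5.9790 = 0.4047
theta = 90° - 142° = -52° = 308° (mod 360)

0.4047 cis(308°)


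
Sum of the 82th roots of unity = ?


The sum of all 82th roots of unity is 0.
Geometric series: (1 - w^82)/(1 - w) = (1-1)/(1-w) = 0 since w^82 = 1, w ≠ 1.
Alternatively: coefficient of z^81 in z^82 - 1 is 0.

0


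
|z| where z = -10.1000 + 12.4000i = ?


|z| = sqrt((-10.1)^2 + 12.4^2) = sqrt(102.01 + 153.76) = sqrt(255.77) = 15.9928

|z| = 15.9928


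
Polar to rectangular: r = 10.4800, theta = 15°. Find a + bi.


a = 10.4800*cos(15°) = 10.4800*0.96593 = 10.1229
b = 10.4800*sin(15°) = 10.4800*0.25882 = 2.7124

10.1229 + 2.7124i


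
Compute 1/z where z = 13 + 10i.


|z|^2 = 169+100 = 269
1/z = (13 - 10i)/269

1/z = 0.0483 - 0.0372i


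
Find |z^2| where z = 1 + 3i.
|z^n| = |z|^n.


|z| = sqrt(1+9) = sqrt(10) = 3.1623
|z^2| = |z|^2 = (sqrt(10))^2 = 10

|z^2| = 10


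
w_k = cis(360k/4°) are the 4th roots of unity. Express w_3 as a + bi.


Angle = 360*3/4 = 270°
a = cos(270°) = 0
b = sin(270°) = -1.0000

0 - 1.0000i


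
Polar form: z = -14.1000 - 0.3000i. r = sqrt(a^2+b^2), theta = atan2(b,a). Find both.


r = sqrt(198.81+0.09) = sqrt(198.9) = 14.1032
theta = atan2(-0.3, -14.1) = -178.7811 degrees

r = 14.1032, theta = -178.7811 degrees


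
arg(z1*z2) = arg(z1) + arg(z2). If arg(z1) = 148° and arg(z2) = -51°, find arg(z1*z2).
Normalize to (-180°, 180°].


arg(z1*z2) = 148° - 51° = 97°
Normalized to (-180°, 180°]: 97°

97°


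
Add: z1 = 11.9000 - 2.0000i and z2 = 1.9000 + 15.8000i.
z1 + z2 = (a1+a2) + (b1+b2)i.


Real: 11.9 + 1.9 = 13.8
Imag: -2 + 15.8 = 13.8

13.8000 + 13.8000i


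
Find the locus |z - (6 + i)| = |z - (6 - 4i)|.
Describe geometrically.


Equal distances means the locus is the perpendicular bisector of z1 and z2.
Midpoint = ((6+6)/2, (1+(-4))/2) = (6.0000, -1.5000)

Perpendicular bisector through (6.0000, -1.5000)


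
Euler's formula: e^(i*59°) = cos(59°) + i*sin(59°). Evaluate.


cos(59°) = 0.5150
sin(59°) = 0.8572

e^(i*59°) = 0.5150 + 0.8572i


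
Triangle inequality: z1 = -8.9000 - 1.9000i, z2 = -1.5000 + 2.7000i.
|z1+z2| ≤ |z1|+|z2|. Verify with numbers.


|z1| = sqrt((-8.9)^2 + (-1.9)^2) = sqrt(82.82) = 9.1005
|z2| = sqrt((-1.5)^2 + 2.7^2) = sqrt(9.54) = 3.0887
z1+z2 = -10.4000 + 0.8000i
|z1+z2| = sqrt(108.8) = 10.4307
|z1|+|z2| = 9.1005 + 3.0887 = 12.1892

|z1+z2| = 10.4307 ≤ |z1|+|z2| = 12.1892 (verified)


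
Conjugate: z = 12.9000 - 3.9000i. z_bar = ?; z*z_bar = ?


z_bar = 12.9000 + 3.9000i
z*z_bar = 12.9^2 + (-3.9)^2 = 166.41 + 15.21 = 181.62

z_bar = 12.9000 + 3.9000i, z*z_bar = 181.62


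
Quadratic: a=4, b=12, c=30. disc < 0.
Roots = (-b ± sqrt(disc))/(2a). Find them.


disc = 12^2 - 4*4*30 = 144 - 480 = -336
sqrt(|disc|) = sqrt(336) = 18.3303
Real part = -12/(2*4) = -1.5000
Imag part = 18.3303/(2*4) = 2.2913

-1.5000 ± 2.2913i


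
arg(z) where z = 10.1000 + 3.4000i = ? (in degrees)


Re = 10.1, Im = 3.4
arg = atan2(3.4, 10.1) = 18.6050 degrees

arg(z) = 18.6050 degrees


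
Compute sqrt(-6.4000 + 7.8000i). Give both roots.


|z| = sqrt(40.96+60.84) = 10.0896
sqrt((|z|+a)/2) = sqrt((10.0896+(-6.4))/2) = sqrt(1.8448) = 1.3582
sqrt((|z|-a)/2) = sqrt((10.0896-(-6.4))/2) = sqrt(8.2448) = 2.8714

±(1.3582 + 2.8714i) i.e. 1.3582 + 2.8714i and -1.3582 - 2.8714i


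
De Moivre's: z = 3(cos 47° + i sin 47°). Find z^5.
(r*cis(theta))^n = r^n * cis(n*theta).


r^5 = 3^5 = 243
n*theta = 5*47° = 235° = 235° (mod 360)
a = 243*cos(235°) = -139.3791
b = 243*sin(235°) = -199.0539

243 cis(235°) = -139.3791 - 199.0539i


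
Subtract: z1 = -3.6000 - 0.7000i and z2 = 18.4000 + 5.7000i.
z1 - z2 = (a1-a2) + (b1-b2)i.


Real: -3.6 - 18.4 = -22
Imag: -0.7 - 5.7 = -6.4

-22.0000 - 6.4000i


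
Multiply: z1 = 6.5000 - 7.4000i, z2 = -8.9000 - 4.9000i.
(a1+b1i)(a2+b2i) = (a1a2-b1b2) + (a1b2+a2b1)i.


Real = 6.5*(-8.9) - (-7.4)*(-4.9) = -57.85 - 36.26 = -94.11
Imag = 6.5*(-4.9) - (8.9)*(-7.4) = -31.85 + 65.86 = 34.01

-94.1100 + 34.0100i


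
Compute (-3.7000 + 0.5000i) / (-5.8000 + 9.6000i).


Conjugate of z2 = -5.8000 - 9.6000i
Numerator: (-3.7000 + 0.5000i)(-5.8000 - 9.6000i) = 26.2600 + 32.6200i
Denominator: (-5.8)^2 + 9.6^2 = 125.8
Result = (26.2600 + 32.6200i)/125.8

0.2087 + 0.2593i


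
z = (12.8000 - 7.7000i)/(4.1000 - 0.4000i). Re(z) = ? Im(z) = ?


Multiply by conjugate: (12.8000 - 7.7000i)(4.1000 + 0.4000i) / (4.1^2 + (-0.4)^2)
Numerator real = 12.8*4.1 - (7.7)*(-0.4) = 55.56
Numerator imag = -7.7*4.1 - 12.8*(-0.4) = -26.45
Denominator = 16.97
Re(z) = 55.56/16.97 = 3.2740
Im(z) = -26.45/16.97 = -1.5586

Re(z) = 3.2740, Im(z) = -1.5586


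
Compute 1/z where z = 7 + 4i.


|z|^2 = 49+16 = 65
1/z = (7 - 4i)/65

1/z = 0.1077 - 0.0615i


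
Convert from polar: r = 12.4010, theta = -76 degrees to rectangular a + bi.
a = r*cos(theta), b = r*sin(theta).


a = 12.4010*cos(-76°) = 12.4010*0.241922 = 3.0001
b = 12.4010*sin(-76°) = 12.4010*(-0.970296) = -12.0326

3.0001 - 12.0326i


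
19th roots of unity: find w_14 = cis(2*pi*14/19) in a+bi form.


Angle = 360*14/19 = 265.2632°
a = cos(265.2632°) = -0.0826
b = sin(265.2632°) = -0.9966

-0.0826 - 0.9966i


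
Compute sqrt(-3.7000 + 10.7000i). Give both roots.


|z| = sqrt(13.69+114.49) = 11.3217
sqrt((|z|+a)/2) = sqrt((11.3217+(-3.7))/2) = sqrt(3.8108) = 1.9521
sqrt((|z|-a)/2) = sqrt((11.3217-(-3.7))/2) = sqrt(7.5108) = 2.7406

±(1.9521 + 2.7406i) i.e. 1.9521 + 2.7406i and -1.9521 - 2.7406i


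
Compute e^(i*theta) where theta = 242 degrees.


cos(242°) = -0.4695
sin(242°) = -0.8829

e^(i*242°) = -0.4695 - 0.8829i


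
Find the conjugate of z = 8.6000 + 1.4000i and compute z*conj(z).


z_bar = 8.6000 - 1.4000i
z*z_bar = 8.6^2 + 1.4^2 = 73.96 + 1.96 = 75.92

z_bar = 8.6000 - 1.4000i, z*z_bar = 75.92


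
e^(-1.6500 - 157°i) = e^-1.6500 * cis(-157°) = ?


e^-1.6500 = 0.19205
cos(-157°) = -0.9205
sin(-157°) = -0.3907
Real = 0.19205*(-0.9205) = -0.1768
Imag = 0.19205*(-0.3907) = -0.0750

-0.1768 - 0.0750i


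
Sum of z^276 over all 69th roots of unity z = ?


The roots are w_k = w^k with w = e^(2*pi*i/69), and (w^k)^276 = (w^276)^k.
So S = 1 + u + u^2 + ... + u^(68) with u = w^276.
276 = 4*69 + 0, so 276 is a multiple of 69 and u = (w^69)^4 = 1.
Every one of the 69 terms equals 1: S = 69

S = 69


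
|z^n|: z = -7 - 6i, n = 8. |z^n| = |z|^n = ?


|z| = sqrt(49+36) = sqrt(85) = 9.2195
|z^8| = |z|^8 = (sqrt(85))^8 = 85^4 = 52200625

|z^8| = 52200625


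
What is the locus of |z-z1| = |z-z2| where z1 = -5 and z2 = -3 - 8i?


Equal distances means the locus is the perpendicular bisector of z1 and z2.
Midpoint = ((-5+(-3))/2, (0+(-8))/2) = (-4.0000, -4.0000)

Perpendicular bisector through (-4.0000, -4.0000)


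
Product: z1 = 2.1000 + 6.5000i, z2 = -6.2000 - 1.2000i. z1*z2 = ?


Real = 2.1*(-6.2) - 6.5*(-1.2) = -13.02 - (-7.8) = -5.22
Imag = 2.1*(-1.2) - (6.2)*6.5 = -2.52 - (40.3) = -42.82

-5.2200 - 42.8200i


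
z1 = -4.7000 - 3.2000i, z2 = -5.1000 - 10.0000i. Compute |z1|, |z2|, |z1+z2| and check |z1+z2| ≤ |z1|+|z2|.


|z1| = sqrt((-4.7)^2 + (-3.2)^2) = sqrt(32.33) = 5.6859
|z2| = sqrt((-5.1)^2 + (-10)^2) = sqrt(126.01) = 11.2254
z1+z2 = -9.8000 - 13.2000i
|z1+z2| = sqrt(270.28) = 16.4402
|z1|+|z2| = 5.6859 + 11.2254 = 16.9113

|z1+z2| = 16.4402 ≤ |z1|+|z2| = 16.9113 (verified)


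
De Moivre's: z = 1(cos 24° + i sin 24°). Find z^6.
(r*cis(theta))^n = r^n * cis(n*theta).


r^6 = 1^6 = 1
n*theta = 6*24° = 144° = 144° (mod 360)
a = 1*cos(144°) = -0.8090
b = 1*sin(144°) = 0.5878

1 cis(144°) = -0.8090 + 0.5878i


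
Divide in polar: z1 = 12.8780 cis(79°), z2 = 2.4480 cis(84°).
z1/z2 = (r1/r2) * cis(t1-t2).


r = 12.8780 / 2.4480 = 5.2606
theta = 79° - 84° = -5° = 355° (mod 360)

5.2606 cis(355°)


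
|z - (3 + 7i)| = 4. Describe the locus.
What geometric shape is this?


|z - z0| = r is a circle with center z0 and radius r.
Center = (3, 7), radius = 4

Circle with center (3, 7) and radius 4


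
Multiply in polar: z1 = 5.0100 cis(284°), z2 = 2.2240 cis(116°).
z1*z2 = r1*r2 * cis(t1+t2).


r = 5.0100 * 2.2240 = 11.1422
theta = 284° + 116° = 400° = 40° (mod 360)

11.1422 cis(40°)


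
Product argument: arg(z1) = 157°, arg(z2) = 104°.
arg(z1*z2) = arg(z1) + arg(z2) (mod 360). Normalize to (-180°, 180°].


arg(z1*z2) = 157° + 104° = 261°
Normalized to (-180°, 180°]: -99°

-99°


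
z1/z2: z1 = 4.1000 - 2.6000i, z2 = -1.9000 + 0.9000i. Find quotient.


Conjugate of z2 = -1.9000 - 0.9000i
Numerator: (4.1000 - 2.6000i)(-1.9000 - 0.9000i) = -10.1300 + 1.2500i
Denominator: (-1.9)^2 + 0.9^2 = 4.42
Result = (-10.1300 + 1.2500i)/4.42

-2.2919 + 0.2828i


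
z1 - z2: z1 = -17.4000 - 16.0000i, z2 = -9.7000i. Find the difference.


Real: -17.4 - 0 = -17.4
Imag: -16 + 9.7 = -6.3

-17.4000 - 6.3000i


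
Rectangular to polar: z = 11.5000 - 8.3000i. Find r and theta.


r = sqrt(132.25+68.89) = sqrt(201.14) = 14.1824
theta = atan2(-8.3, 11.5) = -35.8195 degrees

r = 14.1824, theta = -35.8195 degrees


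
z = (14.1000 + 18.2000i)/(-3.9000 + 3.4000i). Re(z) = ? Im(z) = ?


Multiply by conjugate: (14.1000 + 18.2000i)(-3.9000 - 3.4000i) / ((-3.9)^2 + 3.4^2)
Numerator real = 14.1*(-3.9) + 18.2*3.4 = 6.89
Numerator imag = 18.2*(-3.9) - 14.1*3.4 = -118.92
Denominator = 26.77
Re(z) = 6.89/26.77 = 0.2574
Im(z) = -118.92/26.77 = -4.4423

Re(z) = 0.2574, Im(z) = -4.4423


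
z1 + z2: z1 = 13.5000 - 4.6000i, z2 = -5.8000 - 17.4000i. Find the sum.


Real: 13.5 - 5.8 = 7.7
Imag: -4.6 - 17.4 = -22

7.7000 - 22.0000i


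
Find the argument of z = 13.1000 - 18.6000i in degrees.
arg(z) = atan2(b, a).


Re = 13.1, Im = -18.6
arg = atan2(-18.6, 13.1) = -54.8429 degrees

arg(z) = -54.8429 degrees


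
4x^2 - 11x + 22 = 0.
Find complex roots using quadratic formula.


disc = (-11)^2 - 4*4*22 = 121 - 352 = -231
sqrt(|disc|) = sqrt(231) = 15.1987
Real part = 11/(2*4) = 1.3750
Imag part = 15.1987/(2*4) = 1.8998

1.3750 ± 1.8998i


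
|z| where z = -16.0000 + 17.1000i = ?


|z| = sqrt((-16)^2 + 17.1^2) = sqrt(256 + 292.41) = sqrt(548.41) = 23.4182

|z| = 23.4182


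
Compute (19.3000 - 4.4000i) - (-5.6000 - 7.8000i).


Real: 19.3 + 5.6 = 24.9
Imag: -4.4 + 7.8 = 3.4

24.9000 + 3.4000i


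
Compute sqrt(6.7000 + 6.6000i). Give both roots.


|z| = sqrt(44.89+43.56) = 9.4048
sqrt((|z|+a)/2) = sqrt((9.4048+6.7)/2) = sqrt(8.0524) = 2.8377
sqrt((|z|-a)/2) = sqrt((9.4048-6.7)/2) = sqrt(1.3524) = 1.1629

±(2.8377 + 1.1629i) i.e. 2.8377 + 1.1629i and -2.8377 - 1.1629i


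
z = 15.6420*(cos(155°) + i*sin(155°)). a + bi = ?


a = 15.6420*cos(155°) = 15.6420*(-0.90631) = -14.1765
b = 15.6420*sin(155°) = 15.6420*0.42262 = 6.6106

-14.1765 + 6.6106i


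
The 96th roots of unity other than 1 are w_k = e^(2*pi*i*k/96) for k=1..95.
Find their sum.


With w = e^(2*pi*i/96), all 96 of the 96th roots of unity w^0 = 1, w, ..., w^(95) sum to 0: 1 + w + ... + w^(95) = (1 - w^96)/(1 - w) = 0 since w^96 = 1, w ≠ 1.
Removing the root 1: w + w^2 + ... + w^(95) = 0 - 1 = -1

Sum = -1


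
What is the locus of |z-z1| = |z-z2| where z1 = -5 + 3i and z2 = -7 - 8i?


Equal distances means the locus is the perpendicular bisector of z1 and z2.
Midpoint = ((-5+(-7))/2, (3+(-8))/2) = (-6.0000, -2.5000)

Perpendicular bisector through (-6.0000, -2.5000)


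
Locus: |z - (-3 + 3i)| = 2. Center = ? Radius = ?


|z - z0| = r is a circle with center z0 and radius r.
Center = (-3, 3), radius = 2

Circle with center (-3, 3) and radius 2


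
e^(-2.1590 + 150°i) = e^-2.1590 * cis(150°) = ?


e^-2.1590 = 0.11544
cos(150°) = -0.866
sin(150°) = 0.5
Real = 0.11544*(-0.866) = -0.1000
Imag = 0.11544*0.5 = 0.0577

-0.1000 + 0.0577i


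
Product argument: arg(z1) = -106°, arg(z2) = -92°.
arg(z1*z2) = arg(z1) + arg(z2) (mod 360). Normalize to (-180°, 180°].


arg(z1*z2) = -106° - 92° = -198°
Normalized to (-180°, 180°]: 162°

162°


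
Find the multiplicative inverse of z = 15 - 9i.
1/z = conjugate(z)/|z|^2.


|z|^2 = 225+81 = 306
1/z = (15 + 9i)/306

1/z = 0.0490 + 0.0294i


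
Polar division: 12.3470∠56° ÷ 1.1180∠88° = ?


r = 12.3470 / 1.1180 = 11.0438
theta = 56° - 88° = -32° = 328° (mod 360)

11.0438 cis(328°)


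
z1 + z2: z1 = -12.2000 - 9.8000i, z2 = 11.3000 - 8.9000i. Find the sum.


Real: -12.2 + 11.3 = -0.9
Imag: -9.8 - 8.9 = -18.7

-0.9000 - 18.7000i


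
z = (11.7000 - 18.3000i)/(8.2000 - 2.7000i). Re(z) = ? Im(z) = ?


Multiply by conjugate: (11.7000 - 18.3000i)(8.2000 + 2.7000i) / (8.2^2 + (-2.7)^2)
Numerator real = 11.7*8.2 - (18.3)*(-2.7) = 145.35
Numerator imag = -18.3*8.2 - 11.7*(-2.7) = -118.47
Denominator = 74.53
Re(z) = 145.35/74.53 = 1.9502
Im(z) = -118.47/74.53 = -1.5896

Re(z) = 1.9502, Im(z) = -1.5896


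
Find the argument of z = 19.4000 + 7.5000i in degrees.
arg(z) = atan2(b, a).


Re = 19.4, Im = 7.5
arg = atan2(7.5, 19.4) = 21.1364 degrees

arg(z) = 21.1364 degrees


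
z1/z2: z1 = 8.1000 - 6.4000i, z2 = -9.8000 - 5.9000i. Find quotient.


Conjugate of z2 = -9.8000 + 5.9000i
Numerator: (8.1000 - 6.4000i)(-9.8000 + 5.9000i) = -41.6200 + 110.5100i
Denominator: (-9.8)^2 + (-5.9)^2 = 130.85
Result = (-41.6200 + 110.5100i)/130.85

-0.3181 + 0.8446i


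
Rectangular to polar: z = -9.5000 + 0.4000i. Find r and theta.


r = sqrt(90.25+0.16) = sqrt(90.41) = 9.5084
theta = atan2(0.4, -9.5) = 177.5890 degrees

r = 9.5084, theta = 177.5890 degrees


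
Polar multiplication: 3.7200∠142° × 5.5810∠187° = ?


r = 3.7200 * 5.5810 = 20.7613
theta = 142° + 187° = 329° = 329° (mod 360)

20.7613 cis(329°)


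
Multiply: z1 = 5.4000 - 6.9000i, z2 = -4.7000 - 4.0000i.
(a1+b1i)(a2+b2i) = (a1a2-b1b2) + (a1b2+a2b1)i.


Real = 5.4*(-4.7) - (-6.9)*(-4) = -25.38 - 27.6 = -52.98
Imag = 5.4*(-4) - (4.7)*(-6.9) = -21.6 + 32.43 = 10.83

-52.9800 + 10.8300i


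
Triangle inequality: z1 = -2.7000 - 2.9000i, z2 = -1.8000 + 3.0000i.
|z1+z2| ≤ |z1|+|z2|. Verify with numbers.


|z1| = sqrt((-2.7)^2 + (-2.9)^2) = sqrt(15.7) = 3.9623
|z2| = sqrt((-1.8)^2 + 3^2) = sqrt(12.24) = 3.4986
z1+z2 = -4.5000 + 0.1000i
|z1+z2| = sqrt(20.26) = 4.5011
|z1|+|z2| = 3.9623 + 3.4986 = 7.4609

|z1+z2| = 4.5011 ≤ |z1|+|z2| = 7.4609 (verified)


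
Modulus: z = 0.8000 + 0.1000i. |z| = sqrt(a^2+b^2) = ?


|z| = sqrt(0.8^2 + 0.1^2) = sqrt(0.64 + 0.01) = sqrt(0.65) = 0.8062

|z| = 0.8062


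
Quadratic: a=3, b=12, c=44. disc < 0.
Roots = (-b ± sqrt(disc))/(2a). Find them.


disc = 12^2 - 4*3*44 = 144 - 528 = -384
sqrt(|disc|) = sqrt(384) = 19.5959
Real part = -12/(2*3) = -2.0000
Imag part = 19.5959/(2*3) = 3.2660

-2.0000 ± 3.2660i


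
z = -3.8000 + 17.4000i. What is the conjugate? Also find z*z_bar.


z_bar = -3.8000 - 17.4000i
z*z_bar = (-3.8)^2 + 17.4^2 = 14.44 + 302.76 = 317.2

z_bar = -3.8000 - 17.4000i, z*z_bar = 317.2


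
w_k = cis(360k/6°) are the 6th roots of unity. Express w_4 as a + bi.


Angle = 360*4/6 = 240°
a = cos(240°) = -0.5000
b = sin(240°) = -0.8660

-0.5000 - 0.8660i


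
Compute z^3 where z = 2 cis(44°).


r^3 = 2^3 = 8
n*theta = 3*44° = 132° = 132° (mod 360)
a = 8*cos(132°) = -5.3530
b = 8*sin(132°) = 5.9452

8 cis(132°) = -5.3530 + 5.9452i


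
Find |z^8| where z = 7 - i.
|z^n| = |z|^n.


|z| = sqrt(49+1) = sqrt(50) = 7.0711
|z^8| = |z|^8 = (sqrt(50))^8 = 50^4 = 6250000

|z^8| = 6250000


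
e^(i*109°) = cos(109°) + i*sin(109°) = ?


cos(109°) = -0.3256
sin(109°) = 0.9455

e^(i*109°) = -0.3256 + 0.9455i


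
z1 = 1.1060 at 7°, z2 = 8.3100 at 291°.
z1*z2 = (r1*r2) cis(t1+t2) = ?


r = 1.1060 * 8.3100 = 9.1909
theta = 7° + 291° = 298° = 298° (mod 360)

9.1909 cis(298°)


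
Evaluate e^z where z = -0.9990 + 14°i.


e^-0.9990 = 0.3682
cos(14°) = 0.9703
sin(14°) = 0.2419
Real = 0.3682*0.9703 = 0.3573
Imag = 0.3682*0.2419 = 0.0891

0.3573 + 0.0891i


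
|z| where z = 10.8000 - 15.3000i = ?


|z| = sqrt(10.8^2 + (-15.3)^2) = sqrt(116.64 + 234.09) = sqrt(350.73) = 18.7278

|z| = 18.7278


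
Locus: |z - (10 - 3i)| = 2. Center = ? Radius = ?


|z - z0| = r is a circle with center z0 and radius r.
Center = (10, -3), radius = 2

Circle with center (10, -3) and radius 2


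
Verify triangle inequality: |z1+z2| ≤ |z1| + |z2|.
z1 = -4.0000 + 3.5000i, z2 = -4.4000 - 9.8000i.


|z1| = sqrt((-4)^2 + 3.5^2) = sqrt(28.25) = 5.3151
|z2| = sqrt((-4.4)^2 + (-9.8)^2) = sqrt(115.4) = 10.7424
z1+z2 = -8.4000 - 6.3000i
|z1+z2| = sqrt(110.25) = 10.5000
|z1|+|z2| = 5.3151 + 10.7424 = 16.0575

|z1+z2| = 10.5000 ≤ |z1|+|z2| = 16.0575 (verified)


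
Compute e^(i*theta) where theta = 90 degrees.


cos(90°) = 0
sin(90°) = 1.0000

e^(i*90°) = 0 + 1.0000i


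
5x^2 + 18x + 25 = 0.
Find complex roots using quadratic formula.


disc = 18^2 - 4*5*25 = 324 - 500 = -176
sqrt(|disc|) = sqrt(176) = 13.2665
Real part = -18/(2*5) = -1.8000
Imag part = 13.2665/(2*5) = 1.3266

-1.8000 ± 1.3266i


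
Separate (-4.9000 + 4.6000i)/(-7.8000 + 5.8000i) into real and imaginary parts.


Multiply by conjugate: (-4.9000 + 4.6000i)(-7.8000 - 5.8000i) / ((-7.8)^2 + 5.8^2)
Numerator real = -4.9*(-7.8) + 4.6*5.8 = 64.9
Numerator imag = 4.6*(-7.8) - (-4.9)*5.8 = -7.46
Denominator = 94.48
Re(z) = 64.9/94.48 = 0.6869
Im(z) = -7.46/94.48 = -0.0790

Re(z) = 0.6869, Im(z) = -0.0790


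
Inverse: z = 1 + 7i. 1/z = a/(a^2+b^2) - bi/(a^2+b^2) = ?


|z|^2 = 1+49 = 50
1/z = (1 - 7i)/50

1/z = 0.0200 - 0.1400i


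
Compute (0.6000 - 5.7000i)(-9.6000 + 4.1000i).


Real = 0.6*(-9.6) - (-5.7)*4.1 = -5.76 - (-23.37) = 17.61
Imag = 0.6*4.1 - (9.6)*(-5.7) = 2.46 + 54.72 = 57.18

17.6100 + 57.1800i


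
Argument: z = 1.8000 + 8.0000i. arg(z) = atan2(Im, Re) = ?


Re = 1.8, Im = 8
arg = atan2(8, 1.8) = 77.3196 degrees

arg(z) = 77.3196 degrees


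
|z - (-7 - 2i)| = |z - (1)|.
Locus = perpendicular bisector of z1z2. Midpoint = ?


Equal distances means the locus is the perpendicular bisector of z1 and z2.
Midpoint = ((-7+1)/2, (-2+0)/2) = (-3.0000, -1.0000)

Perpendicular bisector through (-3.0000, -1.0000)


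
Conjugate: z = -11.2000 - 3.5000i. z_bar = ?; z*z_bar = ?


z_bar = -11.2000 + 3.5000i
z*z_bar = (-11.2)^2 + (-3.5)^2 = 125.44 + 12.25 = 137.69

z_bar = -11.2000 + 3.5000i, z*z_bar = 137.69


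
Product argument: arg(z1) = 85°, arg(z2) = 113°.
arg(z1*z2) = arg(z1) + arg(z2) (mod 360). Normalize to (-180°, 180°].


arg(z1*z2) = 85° + 113° = 198°
Normalized to (-180°, 180°]: -162°

-162°


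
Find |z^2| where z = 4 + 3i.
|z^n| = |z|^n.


|z| = sqrt(16+9) = sqrt(25) = 5
|z^2| = |z|^2 = 5^2 = 25

|z^2| = 25


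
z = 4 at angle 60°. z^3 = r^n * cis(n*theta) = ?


r^3 = 4^3 = 64
n*theta = 3*60° = 180° = 180° (mod 360)
a = 64*cos(180°) = -64.0000
b = 64*sin(180°) = 0

64 cis(180°) = -64.0000 + 0i


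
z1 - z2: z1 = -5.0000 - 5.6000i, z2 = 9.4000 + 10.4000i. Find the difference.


Real: -5 - 9.4 = -14.4
Imag: -5.6 - 10.4 = -16

-14.4000 - 16.0000i


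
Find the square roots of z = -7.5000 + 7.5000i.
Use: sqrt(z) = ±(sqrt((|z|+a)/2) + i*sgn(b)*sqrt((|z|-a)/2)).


|z| = sqrt(56.25+56.25) = 10.6066
sqrt((|z|+a)/2) = sqrt((10.6066+(-7.5))/2) = sqrt(1.5533) = 1.2463
sqrt((|z|-a)/2) = sqrt((10.6066-(-7.5))/2) = sqrt(9.0533) = 3.0089

±(1.2463 + 3.0089i) i.e. 1.2463 + 3.0089i and -1.2463 - 3.0089i


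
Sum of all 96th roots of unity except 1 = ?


With w = e^(2*pi*i/96), all 96 of the 96th roots of unity w^0 = 1, w, ..., w^(95) sum to 0: 1 + w + ... + w^(95) = (1 - w^96)/(1 - w) = 0 since w^96 = 1, w ≠ 1.
Removing the root 1: w + w^2 + ... + w^(95) = 0 - 1 = -1

Sum = -1


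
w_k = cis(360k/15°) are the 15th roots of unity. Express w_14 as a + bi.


Angle = 360*14/15 = 336°
a = cos(336°) = 0.9135
b = sin(336°) = -0.4067

0.9135 - 0.4067i


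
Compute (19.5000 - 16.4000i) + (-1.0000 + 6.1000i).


Real: 19.5 - 1 = 18.5
Imag: -16.4 + 6.1 = -10.3

18.5000 - 10.3000i


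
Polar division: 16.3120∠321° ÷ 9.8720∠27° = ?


r = 16.3120 / 9.8720 = 1.6524
theta = 321° - 27° = 294° = 294° (mod 360)

1.6524 cis(294°)


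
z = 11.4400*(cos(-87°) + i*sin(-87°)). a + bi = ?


a = 11.4400*cos(-87°) = 11.4400*0.052336 = 0.5987
b = 11.4400*sin(-87°) = 11.4400*(-0.99863) = -11.4243

0.5987 - 11.4243i


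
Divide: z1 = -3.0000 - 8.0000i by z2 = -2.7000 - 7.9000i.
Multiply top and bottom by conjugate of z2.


Conjugate of z2 = -2.7000 + 7.9000i
Numerator: (-3.0000 - 8.0000i)(-2.7000 + 7.9000i) = 71.3000 - 2.1000i
Denominator: (-2.7)^2 + (-7.9)^2 = 69.7
Result = (71.3000 - 2.1000i)/69.7

1.0230 - 0.0301i


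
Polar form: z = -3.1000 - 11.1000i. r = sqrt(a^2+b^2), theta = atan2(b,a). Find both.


r = sqrt(9.61+123.21) = sqrt(132.82) = 11.5248
theta = atan2(-11.1, -3.1) = -105.6039 degrees

r = 11.5248, theta = -105.6039 degrees


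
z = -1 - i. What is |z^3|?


|z| = sqrt(1+1) = sqrt(2) = 1.4142
|z^3| = |z|^3 = (sqrt(2))^3 = 2*sqrt(2)

|z^3| = 2*sqrt(2) ≈ 2.8284


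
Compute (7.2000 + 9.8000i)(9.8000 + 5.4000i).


Real = 7.2*9.8 - 9.8*5.4 = 70.56 - 52.92 = 17.64
Imag = 7.2*5.4 + 9.8*9.8 = 38.88 + 96.04 = 134.92

17.6400 + 134.9200i


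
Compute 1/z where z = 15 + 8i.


|z|^2 = 225+64 = 289
1/z = (15 - 8i)/289

1/z = 0.0519 - 0.0277i


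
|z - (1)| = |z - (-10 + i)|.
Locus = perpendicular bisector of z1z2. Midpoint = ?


Equal distances means the locus is the perpendicular bisector of z1 and z2.
Midpoint = ((1+(-10))/2, (0+1)/2) = (-4.5000, 0.5000)

Perpendicular bisector through (-4.5000, 0.5000)


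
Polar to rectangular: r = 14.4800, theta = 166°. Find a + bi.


a = 14.4800*cos(166°) = 14.4800*(-0.9703) = -14.0499
b = 14.4800*sin(166°) = 14.4800*0.24192 = 3.5030

-14.0499 + 3.5030i


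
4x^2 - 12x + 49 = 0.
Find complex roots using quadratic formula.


disc = (-12)^2 - 4*4*49 = 144 - 784 = -640
sqrt(|disc|) = sqrt(640) = 25.2982
Real part = 12/(2*4) = 1.5000
Imag part = 25.2982/(2*4) = 3.1623

1.5000 ± 3.1623i


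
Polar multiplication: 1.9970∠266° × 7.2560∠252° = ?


r = 1.9970 * 7.2560 = 14.4902
theta = 266° + 252° = 518° = 158° (mod 360)

14.4902 cis(158°)


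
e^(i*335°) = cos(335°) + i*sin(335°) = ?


cos(335°) = 0.9063
sin(335°) = -0.4226

e^(i*335°) = 0.9063 - 0.4226i


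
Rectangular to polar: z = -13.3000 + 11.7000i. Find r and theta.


r = sqrt(176.89+136.89) = sqrt(313.78) = 17.7138
theta = atan2(11.7, -13.3) = 138.6619 degrees

r = 17.7138, theta = 138.6619 degrees


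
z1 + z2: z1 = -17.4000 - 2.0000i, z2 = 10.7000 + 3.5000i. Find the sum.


Real: -17.4 + 10.7 = -6.7
Imag: -2 + 3.5 = 1.5

-6.7000 + 1.5000i


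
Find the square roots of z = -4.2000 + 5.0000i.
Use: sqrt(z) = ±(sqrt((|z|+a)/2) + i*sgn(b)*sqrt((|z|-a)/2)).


|z| = sqrt(17.64+25) = 6.5299
sqrt((|z|+a)/2) = sqrt((6.5299+(-4.2))/2) = sqrt(1.1650) = 1.0793
sqrt((|z|-a)/2) = sqrt((6.5299-(-4.2))/2) = sqrt(5.3650) = 2.3162

±(1.0793 + 2.3162i) i.e. 1.0793 + 2.3162i and -1.0793 - 2.3162i


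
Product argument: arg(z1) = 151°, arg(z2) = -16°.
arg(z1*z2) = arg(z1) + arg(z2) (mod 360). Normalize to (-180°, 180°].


arg(z1*z2) = 151° - 16° = 135°
Normalized to (-180°, 180°]: 135°

135°


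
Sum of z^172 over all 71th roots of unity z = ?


The roots are w_k = w^k with w = e^(2*pi*i/71), and (w^k)^172 = (w^172)^k.
So S = 1 + u + u^2 + ... + u^(70) with u = w^172.
172 = 2*71 + 30, so 172 is not a multiple of 71: u = (w^71)^2 * w^30 = w^30 ≠ 1 (w is a primitive 71th root), while u^71 = (w^71)^172 = 1.
Geometric series: S = (1 - u^71)/(1 - u) = (1 - 1)/(1 - u) = 0

S = 0


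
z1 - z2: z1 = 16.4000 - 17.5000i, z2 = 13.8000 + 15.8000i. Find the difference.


Real: 16.4 - 13.8 = 2.6
Imag: -17.5 - 15.8 = -33.3

2.6000 - 33.3000i


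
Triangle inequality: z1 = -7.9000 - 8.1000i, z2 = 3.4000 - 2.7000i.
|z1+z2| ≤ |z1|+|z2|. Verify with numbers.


|z1| = sqrt((-7.9)^2 + (-8.1)^2) = sqrt(128.02) = 11.3146
|z2| = sqrt(3.4^2 + (-2.7)^2) = sqrt(18.85) = 4.3417
z1+z2 = -4.5000 - 10.8000i
|z1+z2| = sqrt(136.89) = 11.7000
|z1|+|z2| = 11.3146 + 4.3417 = 15.6563

|z1+z2| = 11.7000 ≤ |z1|+|z2| = 15.6563 (verified)


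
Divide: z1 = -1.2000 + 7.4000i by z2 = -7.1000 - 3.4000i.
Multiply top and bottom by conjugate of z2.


Conjugate of z2 = -7.1000 + 3.4000i
Numerator: (-1.2000 + 7.4000i)(-7.1000 + 3.4000i) = -16.6400 - 56.6200i
Denominator: (-7.1)^2 + (-3.4)^2 = 61.97
Result = (-16.6400 - 56.6200i)/61.97

-0.2685 - 0.9137i


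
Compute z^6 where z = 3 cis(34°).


r^6 = 3^6 = 729
n*theta = 6*34° = 204° = 204° (mod 360)
a = 729*cos(204°) = -665.9746
b = 729*sin(204°) = -296.5110

729 cis(204°) = -665.9746 - 296.5110i


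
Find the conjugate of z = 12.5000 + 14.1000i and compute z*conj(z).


z_bar = 12.5000 - 14.1000i
z*z_bar = 12.5^2 + 14.1^2 = 156.25 + 198.81 = 355.06

z_bar = 12.5000 - 14.1000i, z*z_bar = 355.06


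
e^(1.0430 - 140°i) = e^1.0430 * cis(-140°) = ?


e^1.0430 = 2.8377
cos(-140°) = -0.76604
sin(-140°) = -0.64279
Real = 2.8377*(-0.76604) = -2.1738
Imag = 2.8377*(-0.64279) = -1.8240

-2.1738 - 1.8240i


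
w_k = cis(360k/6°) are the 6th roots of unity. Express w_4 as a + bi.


Angle = 360*4/6 = 240°
a = cos(240°) = -0.5000
b = sin(240°) = -0.8660

-0.5000 - 0.8660i


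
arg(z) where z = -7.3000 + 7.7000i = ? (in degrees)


Re = -7.3, Im = 7.7
arg = atan2(7.7, -7.3) = 133.4725 degrees

arg(z) = 133.4725 degrees


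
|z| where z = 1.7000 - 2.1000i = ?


|z| = sqrt(1.7^2 + (-2.1)^2) = sqrt(2.89 + 4.41) = sqrt(7.3) = 2.7019

|z| = 2.7019


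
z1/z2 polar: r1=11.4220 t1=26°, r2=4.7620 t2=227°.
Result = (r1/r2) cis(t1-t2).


r = 11.4220 / 4.7620 = 2.3986
theta = 26° - 227° = -201° = 159° (mod 360)

2.3986 cis(159°)


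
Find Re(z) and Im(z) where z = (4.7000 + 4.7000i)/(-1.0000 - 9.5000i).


Multiply by conjugate: (4.7000 + 4.7000i)(-1.0000 + 9.5000i) / ((-1)^2 + (-9.5)^2)
Numerator real = 4.7*(-1) + 4.7*(-9.5) = -49.35
Numerator imag = 4.7*(-1) - 4.7*(-9.5) = 39.95
Denominator = 91.25
Re(z) = -49.35/91.25 = -0.5408
Im(z) = 39.95/91.25 = 0.4378

Re(z) = -0.5408, Im(z) = 0.4378


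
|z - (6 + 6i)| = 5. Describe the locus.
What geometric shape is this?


|z - z0| = r is a circle with center z0 and radius r.
Center = (6, 6), radius = 5

Circle with center (6, 6) and radius 5


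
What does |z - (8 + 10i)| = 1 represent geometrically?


|z - z0| = r is a circle with center z0 and radius r.
Center = (8, 10), radius = 1

Circle with center (8, 10) and radius 1


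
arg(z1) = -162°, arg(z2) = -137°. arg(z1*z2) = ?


arg(z1*z2) = -162° - 137° = -299°
Normalized to (-180°, 180°]: 61°

61°


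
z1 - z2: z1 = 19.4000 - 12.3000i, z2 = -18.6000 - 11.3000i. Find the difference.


Real: 19.4 + 18.6 = 38
Imag: -12.3 + 11.3 = -1

38.0000 - i


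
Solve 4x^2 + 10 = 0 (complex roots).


disc = 0^2 - 4*4*10 = 0 - 160 = -160
sqrt(|disc|) = sqrt(160) = 12.6491
Real part = 0/(2*4) = 0
Imag part = 12.6491/(2*4) = 1.5811

0 ± 1.5811i


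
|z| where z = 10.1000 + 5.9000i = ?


|z| = sqrt(10.1^2 + 5.9^2) = sqrt(102.01 + 34.81) = sqrt(136.82) = 11.6970

|z| = 11.6970


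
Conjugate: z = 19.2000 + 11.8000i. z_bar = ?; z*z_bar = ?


z_bar = 19.2000 - 11.8000i
z*z_bar = 19.2^2 + 11.8^2 = 368.64 + 139.24 = 507.88

z_bar = 19.2000 - 11.8000i, z*z_bar = 507.88


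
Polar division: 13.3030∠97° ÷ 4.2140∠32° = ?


r = 13.3030 / 4.2140 = 3.1569
theta = 97° - 32° = 65° = 65° (mod 360)

3.1569 cis(65°)


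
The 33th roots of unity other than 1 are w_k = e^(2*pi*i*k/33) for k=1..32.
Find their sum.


With w = e^(2*pi*i/33), all 33 of the 33th roots of unity w^0 = 1, w, ..., w^(32) sum to 0: 1 + w + ... + w^(32) = (1 - w^33)/(1 - w) = 0 since w^33 = 1, w ≠ 1.
Removing the root 1: w + w^2 + ... + w^(32) = 0 - 1 = -1

Sum = -1


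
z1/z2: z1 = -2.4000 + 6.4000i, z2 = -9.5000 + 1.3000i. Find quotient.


Conjugate of z2 = -9.5000 - 1.3000i
Numerator: (-2.4000 + 6.4000i)(-9.5000 - 1.3000i) = 31.1200 - 57.6800i
Denominator: (-9.5)^2 + 1.3^2 = 91.94
Result = (31.1200 - 57.6800i)/91.94

0.3385 - 0.6274i


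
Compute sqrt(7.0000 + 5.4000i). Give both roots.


|z| = sqrt(49+29.16) = 8.8408
sqrt((|z|+a)/2) = sqrt((8.8408+7)/2) = sqrt(7.9204) = 2.8143
sqrt((|z|-a)/2) = sqrt((8.8408-7)/2) = sqrt(0.9204) = 0.9594

±(2.8143 + 0.9594i) i.e. 2.8143 + 0.9594i and -2.8143 - 0.9594i


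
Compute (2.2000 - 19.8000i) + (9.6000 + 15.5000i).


Real: 2.2 + 9.6 = 11.8
Imag: -19.8 + 15.5 = -4.3

11.8000 - 4.3000i


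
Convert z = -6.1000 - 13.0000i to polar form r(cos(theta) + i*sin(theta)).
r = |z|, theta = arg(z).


r = sqrt(37.21+169) = sqrt(206.21) = 14.3600
theta = atan2(-13, -6.1) = -115.1374 degrees

r = 14.3600, theta = -115.1374 degrees


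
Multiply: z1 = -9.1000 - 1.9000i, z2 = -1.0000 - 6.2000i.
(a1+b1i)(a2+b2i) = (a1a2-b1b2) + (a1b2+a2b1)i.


Real = -9.1*(-1) - (-1.9)*(-6.2) = 9.1 - 11.78 = -2.68
Imag = -9.1*(-6.2) - (1)*(-1.9) = 56.42 + 1.9 = 58.32

-2.6800 + 58.3200i


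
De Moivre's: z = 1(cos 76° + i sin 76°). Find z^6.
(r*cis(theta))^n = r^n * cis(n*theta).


r^6 = 1^6 = 1
n*theta = 6*76° = 456° = 96° (mod 360)
a = 1*cos(96°) = -0.1045
b = 1*sin(96°) = 0.9945

1 cis(96°) = -0.1045 + 0.9945i
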